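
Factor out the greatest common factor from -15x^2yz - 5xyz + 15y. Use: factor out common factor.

-15x^2yz - 5xyz + 15y
= 5(-3x^2yz - xyz + 3y)    [factor out 5]
= 5y(-3x^2z - xz + 3)    [factor out y]

5y(-3x^2z - xz + 3)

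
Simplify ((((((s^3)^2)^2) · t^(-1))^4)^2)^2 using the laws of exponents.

s^192t^(-16)

((((((s^3)^2)^2) · t^(-1))^4)^2)^2
= (((((s^3)^2)^2) · t^(-1))^4)^4    [power of a power]
= ((((s^3)^2)^2) · t^(-1))^16    [power of a power]
= ((((s^3)^2)^2)^16) · ((t^(-1))^16)    [power of a product]
= (((s^3)^2)^32) · ((t^(-1))^16)    [power of a power]
= ((s^3)^64) · ((t^(-1))^16)    [power of a power]
= s^192 · ((t^(-1))^16)    [power of a power]
= s^192 · t^(-16)    [power of a power]
= s^192t^(-16)    [rearrange]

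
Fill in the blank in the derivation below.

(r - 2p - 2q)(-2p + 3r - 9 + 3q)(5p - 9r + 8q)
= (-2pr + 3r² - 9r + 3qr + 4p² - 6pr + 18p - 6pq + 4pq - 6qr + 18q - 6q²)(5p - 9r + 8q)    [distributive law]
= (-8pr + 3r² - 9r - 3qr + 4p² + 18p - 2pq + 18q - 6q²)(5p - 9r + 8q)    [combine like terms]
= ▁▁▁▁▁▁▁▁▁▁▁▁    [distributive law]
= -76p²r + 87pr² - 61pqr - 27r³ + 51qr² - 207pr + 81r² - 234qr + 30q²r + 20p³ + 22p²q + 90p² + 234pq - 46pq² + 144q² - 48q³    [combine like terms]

After distributive law, the bracketed line is:

-40p²r + 72pr² - 64pqr + 15pr² - 27r³ + 24qr² - 45pr + 81r² - 72qr - 15pqr + 27qr² - 24q²r + 20p³ - 36p²r + 32p²q + 90p² - 162pr + 144pq - 10p²q + 18pqr - 16pq² + 90pq - 162qr + 144q² - 30pq² + 54q²r - 48q³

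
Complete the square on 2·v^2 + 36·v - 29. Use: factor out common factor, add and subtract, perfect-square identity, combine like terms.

2(v + 9)^2 - 191

2·v^2 + 36·v - 29
= 2(v^2 + 18·v) - 29    [factor out 2 from the v-terms]
= 2(v^2 + 18·v + 81 - 81) - 29    [add and subtract 81 inside the bracket]
= 2(v + 9)^2 - 162 - 29    [perfect-square identity]
= 2(v + 9)^2 - 191    [combine constants]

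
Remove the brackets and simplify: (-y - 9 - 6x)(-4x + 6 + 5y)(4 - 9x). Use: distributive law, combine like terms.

(-y - 9 - 6x)(-4x + 6 + 5y)(4 - 9x)
= (4xy - 6y - 5y^2 + 36x - 54 - 45y + 24x^2 - 36x - 30xy)(4 - 9x)    [distributive law]
= (-26xy - 51y - 5y^2 - 54 + 24x^2)(4 - 9x)    [combine like terms]
= -104xy + 234x^2y - 204y + 459xy - 20y^2 + 45xy^2 - 216 + 486x + 96x^2 - 216x^3    [distributive law]
= 355xy + 234x^2y - 204y - 20y^2 + 45xy^2 - 216 + 486x + 96x^2 - 216x^3    [combine like terms]

355xy + 234x^2y - 204y - 20y^2 + 45xy^2 - 216 + 486x + 96x^2 - 216x^3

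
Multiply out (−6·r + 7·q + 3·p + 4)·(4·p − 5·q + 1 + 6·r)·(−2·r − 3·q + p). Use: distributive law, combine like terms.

−24·p·r^2 + 64·p·q·r − 30·p^2·r − 36·q·r^2 − 146·q^2·r − 36·r^2 − 28·q·r − 20·p·r + 72·r^3 − 74·p·q^2 − 23·p^2·q + 105·q^3 + 39·q^2 − 70·p·q + 12·p^3 + 19·p^2 − 8·r − 12·q + 4·p

(−6·r + 7·q + 3·p + 4)·(4·p − 5·q + 1 + 6·r)·(−2·r − 3·q + p)
= (−24·p·r + 30·q·r − 6·r − 36·r^2 + 28·p·q − 35·q^2 + 7·q + 42·q·r + 12·p^2 − 15·p·q + 3·p + 18·p·r + 16·p − 20·q + 4 + 24·r)·(−2·r − 3·q + p)    [distributive law]
= (−6·p·r + 72·q·r + 18·r − 36·r^2 + 13·p·q − 35·q^2 − 13·q + 12·p^2 + 19·p + 4)·(−2·r − 3·q + p)    [combine like terms]
= 12·p·r^2 + 18·p·q·r − 6·p^2·r − 144·q·r^2 − 216·q^2·r + 72·p·q·r − 36·r^2 − 54·q·r + 18·p·r + 72·r^3 + 108·q·r^2 − 36·p·r^2 − 26·p·q·r − 39·p·q^2 + 13·p^2·q + 70·q^2·r + 105·q^3 − 35·p·q^2 + 26·q·r + 39·q^2 − 13·p·q − 24·p^2·r − 36·p^2·q + 12·p^3 − 38·p·r − 57·p·q + 19·p^2 − 8·r − 12·q + 4·p    [distributive law]
= −24·p·r^2 + 64·p·q·r − 30·p^2·r − 36·q·r^2 − 146·q^2·r − 36·r^2 − 28·q·r − 20·p·r + 72·r^3 − 74·p·q^2 − 23·p^2·q + 105·q^3 + 39·q^2 − 70·p·q + 12·p^3 + 19·p^2 − 8·r − 12·q + 4·p    [combine like terms]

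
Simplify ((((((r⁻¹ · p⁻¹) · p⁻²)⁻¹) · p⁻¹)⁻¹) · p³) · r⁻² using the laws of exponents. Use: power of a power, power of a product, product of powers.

((((((r⁻¹ · p⁻¹) · p⁻²)⁻¹) · p⁻¹)⁻¹) · p³) · r⁻²
= ((((((r⁻¹ · p⁻¹) · p⁻²)⁻¹)⁻¹) · ((p⁻¹)⁻¹)) · p³) · r⁻²    [power of a product]
= (((((r⁻¹ · p⁻¹) · p⁻²)¹) · ((p⁻¹)⁻¹)) · p³) · r⁻²    [power of a power]
= (((((r⁻¹ · p⁻¹)¹) · ((p⁻²)¹)) · ((p⁻¹)⁻¹)) · p³) · r⁻²    [power of a product]
= ((((((r⁻¹)¹) · ((p⁻¹)¹)) · ((p⁻²)¹)) · ((p⁻¹)⁻¹)) · p³) · r⁻²    [power of a product]
= ((((r⁻¹ · ((p⁻¹)¹)) · ((p⁻²)¹)) · ((p⁻¹)⁻¹)) · p³) · r⁻²    [power of a power]
= ((((r⁻¹ · p⁻¹) · ((p⁻²)¹)) · ((p⁻¹)⁻¹)) · p³) · r⁻²    [power of a power]
= ((((r⁻¹ · p⁻¹) · p⁻²) · ((p⁻¹)⁻¹)) · p³) · r⁻²    [power of a power]
= ((((r⁻¹ · p⁻¹) · p⁻²) · p) · p³) · r⁻²    [power of a power]
= pr⁻³    [product of powers]

pr⁻³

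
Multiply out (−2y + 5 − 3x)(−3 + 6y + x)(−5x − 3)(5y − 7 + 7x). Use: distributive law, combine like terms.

−768xy^2 + 249xy − 1845x^2y − 792y^2 + 981y + 300xy^3 + 920x^2y^2 + 180y^3 + 775x^3y + 84x + 658x^2 − 315 − 532x^3 + 105x^4

(−2y + 5 − 3x)(−3 + 6y + x)(−5x − 3)(5y − 7 + 7x)
= (6y − 12y^2 − 2xy − 15 + 30y + 5x + 9x − 18xy − 3x^2)(−5x − 3)(5y − 7 + 7x)    [distributive law]
= (36y − 12y^2 − 20xy − 15 + 14x − 3x^2)(−5x − 3)(5y − 7 + 7x)    [combine like terms]
= (−180xy − 108y + 60xy^2 + 36y^2 + 100x^2y + 60xy + 75x + 45 − 70x^2 − 42x + 15x^3 + 9x^2)(5y − 7 + 7x)    [distributive law]
= (−120xy − 108y + 60xy^2 + 36y^2 + 100x^2y + 33x + 45 − 61x^2 + 15x^3)(5y − 7 + 7x)    [combine like terms]
= −600xy^2 + 840xy − 840x^2y − 540y^2 + 756y − 756xy + 300xy^3 − 420xy^2 + 420x^2y^2 + 180y^3 − 252y^2 + 252xy^2 + 500x^2y^2 − 700x^2y + 700x^3y + 165xy − 231x + 231x^2 + 225y − 315 + 315x − 305x^2y + 427x^2 − 427x^3 + 75x^3y − 105x^3 + 105x^4    [distributive law]
= −768xy^2 + 249xy − 1845x^2y − 792y^2 + 981y + 300xy^3 + 920x^2y^2 + 180y^3 + 775x^3y + 84x + 658x^2 − 315 − 532x^3 + 105x^4    [combine like terms]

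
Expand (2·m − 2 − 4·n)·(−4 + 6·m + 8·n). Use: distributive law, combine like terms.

−20·m + 12·m² − 8·m·n + 8 − 32·n²

(2·m − 2 − 4·n)·(−4 + 6·m + 8·n)
= −8·m + 12·m² + 16·m·n + 8 − 12·m − 16·n + 16·n − 24·m·n − 32·n²    [distributive law]
= −20·m + 12·m² − 8·m·n + 8 − 32·n²    [combine like terms]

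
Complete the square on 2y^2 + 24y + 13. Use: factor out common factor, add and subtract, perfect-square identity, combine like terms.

2(y + 6)^2 - 59

2y^2 + 24y + 13
= 2(y^2 + 12y) + 13    [factor out 2 from the y-terms]
= 2(y^2 + 12y + 36 - 36) + 13    [add and subtract 36 inside the bracket]
= 2(y + 6)^2 - 72 + 13    [perfect-square identity]
= 2(y + 6)^2 - 59    [combine constants]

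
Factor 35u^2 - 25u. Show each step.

35u^2 - 25u
= 5(7u^2 - 5u)    [factor out 5]
= 5u(7u - 5)    [factor out u]

5u(7u - 5)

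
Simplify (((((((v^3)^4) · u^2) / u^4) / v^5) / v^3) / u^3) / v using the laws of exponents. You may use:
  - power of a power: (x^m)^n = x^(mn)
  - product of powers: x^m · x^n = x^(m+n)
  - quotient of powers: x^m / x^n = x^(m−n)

u^(-5)v^3

(((((((v^3)^4) · u^2) / u^4) / v^5) / v^3) / u^3) / v
= (((((v^12 · u^2) / u^4) / v^5) / v^3) / u^3) / v    [power of a power]
= u^(-5)v^3    [quotient of powers; product of powers]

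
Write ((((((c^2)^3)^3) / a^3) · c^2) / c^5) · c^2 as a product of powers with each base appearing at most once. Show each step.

((((((c^2)^3)^3) / a^3) · c^2) / c^5) · c^2
= (((((c^2)^9) / a^3) · c^2) / c^5) · c^2    [power of a power]
= (((c^18 / a^3) · c^2) / c^5) · c^2    [power of a power]
= a^(-3)c^17    [quotient of powers; product of powers]

a^(-3)c^17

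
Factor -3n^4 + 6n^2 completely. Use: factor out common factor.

3n^2(-n^2 + 2)

-3n^4 + 6n^2
= 3(-n^4 + 2n^2)    [factor out 3]
= 3n^2(-n^2 + 2)    [factor out n^2]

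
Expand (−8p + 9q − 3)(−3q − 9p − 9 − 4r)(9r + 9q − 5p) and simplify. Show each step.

−45pqr − 378pq^2 + 933p^2q + 488p^2r − 360p^3 + 831pr + 1251pq − 495p^2 + 288pr^2 − 567q^2r − 243q^3 − 540qr − 648q^2 − 324qr^2 + 243r + 243q − 135p + 108r^2

(−8p + 9q − 3)(−3q − 9p − 9 − 4r)(9r + 9q − 5p)
= (24pq + 72p^2 + 72p + 32pr − 27q^2 − 81pq − 81q − 36qr + 9q + 27p + 27 + 12r)(9r + 9q − 5p)    [distributive law]
= (−57pq + 72p^2 + 99p + 32pr − 27q^2 − 72q − 36qr + 27 + 12r)(9r + 9q − 5p)    [combine like terms]
= −513pqr − 513pq^2 + 285p^2q + 648p^2r + 648p^2q − 360p^3 + 891pr + 891pq − 495p^2 + 288pr^2 + 288pqr − 160p^2r − 243q^2r − 243q^3 + 135pq^2 − 648qr − 648q^2 + 360pq − 324qr^2 − 324q^2r + 180pqr + 243r + 243q − 135p + 108r^2 + 108qr − 60pr    [distributive law]
= −45pqr − 378pq^2 + 933p^2q + 488p^2r − 360p^3 + 831pr + 1251pq − 495p^2 + 288pr^2 − 567q^2r − 243q^3 − 540qr − 648q^2 − 324qr^2 + 243r + 243q − 135p + 108r^2    [combine like terms]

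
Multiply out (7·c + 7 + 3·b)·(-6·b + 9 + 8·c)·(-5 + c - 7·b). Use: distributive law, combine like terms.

-758·b·c - 410·b·c^2 + 108·b^2·c - 532·c - 161·c^2 + 56·c^3 - 366·b + 195·b^2 - 315 + 126·b^3

(7·c + 7 + 3·b)·(-6·b + 9 + 8·c)·(-5 + c - 7·b)
= (-42·b·c + 63·c + 56·c^2 - 42·b + 63 + 56·c - 18·b^2 + 27·b + 24·b·c)·(-5 + c - 7·b)    [distributive law]
= (-18·b·c + 119·c + 56·c^2 - 15·b + 63 - 18·b^2)·(-5 + c - 7·b)    [combine like terms]
= 90·b·c - 18·b·c^2 + 126·b^2·c - 595·c + 119·c^2 - 833·b·c - 280·c^2 + 56·c^3 - 392·b·c^2 + 75·b - 15·b·c + 105·b^2 - 315 + 63·c - 441·b + 90·b^2 - 18·b^2·c + 126·b^3    [distributive law]
= -758·b·c - 410·b·c^2 + 108·b^2·c - 532·c - 161·c^2 + 56·c^3 - 366·b + 195·b^2 - 315 + 126·b^3    [combine like terms]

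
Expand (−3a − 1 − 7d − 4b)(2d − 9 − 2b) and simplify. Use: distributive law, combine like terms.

(−3a − 1 − 7d − 4b)(2d − 9 − 2b)
= −6ad + 27a + 6ab − 2d + 9 + 2b − 14d^2 + 63d + 14bd − 8bd + 36b + 8b^2    [distributive law]
= −6ad + 27a + 6ab + 61d + 9 + 38b − 14d^2 + 6bd + 8b^2    [combine like terms]

−6ad + 27a + 6ab + 61d + 9 + 38b − 14d^2 + 6bd + 8b^2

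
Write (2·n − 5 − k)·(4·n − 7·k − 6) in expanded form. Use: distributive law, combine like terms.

(2·n − 5 − k)·(4·n − 7·k − 6)
= 8·n² − 14·k·n − 12·n − 20·n + 35·k + 30 − 4·k·n + 7·k² + 6·k    [distributive law]
= 8·n² − 18·k·n − 32·n + 41·k + 30 + 7·k²    [combine like terms]

8·n² − 18·k·n − 32·n + 41·k + 30 + 7·k²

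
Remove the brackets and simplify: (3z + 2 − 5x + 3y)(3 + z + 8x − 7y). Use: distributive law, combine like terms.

11z + 3z^2 + 19xz − 18yz + 6 + x − 5y − 40x^2 + 59xy − 21y^2

(3z + 2 − 5x + 3y)(3 + z + 8x − 7y)
= 9z + 3z^2 + 24xz − 21yz + 6 + 2z + 16x − 14y − 15x − 5xz − 40x^2 + 35xy + 9y + 3yz + 24xy − 21y^2    [distributive law]
= 11z + 3z^2 + 19xz − 18yz + 6 + x − 5y − 40x^2 + 59xy − 21y^2    [combine like terms]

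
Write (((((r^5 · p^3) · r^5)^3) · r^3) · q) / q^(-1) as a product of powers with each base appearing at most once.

p^9q^2r^33

(((((r^5 · p^3) · r^5)^3) · r^3) · q) / q^(-1)
= (((((r^5 · p^3)^3) · ((r^5)^3)) · r^3) · q) / q^(-1)    [power of a product]
= ((((((r^5)^3) · ((p^3)^3)) · ((r^5)^3)) · r^3) · q) / q^(-1)    [power of a product]
= ((((r^15 · ((p^3)^3)) · ((r^5)^3)) · r^3) · q) / q^(-1)    [power of a power]
= ((((r^15 · p^9) · ((r^5)^3)) · r^3) · q) / q^(-1)    [power of a power]
= ((((r^15 · p^9) · r^15) · r^3) · q) / q^(-1)    [power of a power]
= p^9q^2r^33    [quotient of powers; product of powers]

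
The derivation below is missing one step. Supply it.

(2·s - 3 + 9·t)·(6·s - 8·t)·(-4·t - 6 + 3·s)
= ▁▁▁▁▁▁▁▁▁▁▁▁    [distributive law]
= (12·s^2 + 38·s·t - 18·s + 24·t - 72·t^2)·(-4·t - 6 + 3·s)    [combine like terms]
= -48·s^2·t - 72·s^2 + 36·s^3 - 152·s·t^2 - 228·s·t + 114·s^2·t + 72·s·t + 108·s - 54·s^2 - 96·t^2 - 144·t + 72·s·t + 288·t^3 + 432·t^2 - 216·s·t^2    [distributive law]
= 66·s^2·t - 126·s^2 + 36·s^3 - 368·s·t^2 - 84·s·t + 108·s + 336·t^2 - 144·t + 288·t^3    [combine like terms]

By distributive law:

(12·s^2 - 16·s·t - 18·s + 24·t + 54·s·t - 72·t^2)·(-4·t - 6 + 3·s)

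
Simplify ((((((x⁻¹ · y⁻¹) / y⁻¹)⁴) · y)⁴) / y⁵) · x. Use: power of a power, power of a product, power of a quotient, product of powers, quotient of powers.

((((((x⁻¹ · y⁻¹) / y⁻¹)⁴) · y)⁴) / y⁵) · x
= ((((((x⁻¹ · y⁻¹) / y⁻¹)⁴)⁴) · (y⁴)) / y⁵) · x    [power of a product]
= (((((x⁻¹ · y⁻¹) / y⁻¹)¹⁶) · (y⁴)) / y⁵) · x    [power of a power]
= (((((x⁻¹ · y⁻¹)¹⁶) / ((y⁻¹)¹⁶)) · (y⁴)) / y⁵) · x    [power of a quotient]
= ((((((x⁻¹)¹⁶) · ((y⁻¹)¹⁶)) / ((y⁻¹)¹⁶)) · (y⁴)) / y⁵) · x    [power of a product]
= ((((x⁻¹⁶ · ((y⁻¹)¹⁶)) / ((y⁻¹)¹⁶)) · (y⁴)) / y⁵) · x    [power of a power]
= ((((x⁻¹⁶ · y⁻¹⁶) / ((y⁻¹)¹⁶)) · (y⁴)) / y⁵) · x    [power of a power]
= ((((x⁻¹⁶ · y⁻¹⁶) / y⁻¹⁶) · (y⁴)) / y⁵) · x    [power of a power]
= x⁻¹⁵·y⁻¹    [quotient of powers; product of powers]

x⁻¹⁵·y⁻¹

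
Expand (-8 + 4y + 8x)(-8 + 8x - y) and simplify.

(-8 + 4y + 8x)(-8 + 8x - y)
= 64 - 64x + 8y - 32y + 32xy - 4y² - 64x + 64x² - 8xy    [distributive law]
= 64 - 128x - 24y + 24xy - 4y² + 64x²    [combine like terms]

64 - 128x - 24y + 24xy - 4y² + 64x²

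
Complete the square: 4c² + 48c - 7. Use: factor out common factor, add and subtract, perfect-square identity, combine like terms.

4c² + 48c - 7
= 4(c² + 12c) - 7    [factor out 4 from the c-terms]
= 4(c² + 12c + 36 - 36) - 7    [add and subtract 36 inside the bracket]
= 4(c + 6)² - 144 - 7    [perfect-square identity]
= 4(c + 6)² - 151    [combine constants]

4(c + 6)² - 151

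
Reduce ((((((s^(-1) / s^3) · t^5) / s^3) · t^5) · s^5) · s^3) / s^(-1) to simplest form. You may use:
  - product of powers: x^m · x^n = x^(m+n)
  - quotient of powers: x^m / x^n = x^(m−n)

((((((s^(-1) / s^3) · t^5) / s^3) · t^5) · s^5) · s^3) / s^(-1)
= (((((s^(-4) · t^5) / s^3) · t^5) · s^5) · s^3) / s^(-1)    [quotient of powers]
= s^2·t^10    [quotient of powers; product of powers]

s^2·t^10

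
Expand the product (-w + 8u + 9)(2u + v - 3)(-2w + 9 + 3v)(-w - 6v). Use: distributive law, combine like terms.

-4uw^3 - 2uvw^2 + 6uw^2 - 18uvw + 108uv^2w - 2vw^3 - 9v^2w^2 + 54vw^2 + 81v^2w + 18v^3w + 6w^3 - 81w^2 - 486vw + 32u^2w^2 + 144u^2vw - 144u^2w - 864u^2v - 288u^2v^2 - 324uv^2 - 144uv^3 + 54uw + 324uv - 162v^3 + 243w + 1458v

(-w + 8u + 9)(2u + v - 3)(-2w + 9 + 3v)(-w - 6v)
= (-2uw - vw + 3w + 16u^2 + 8uv - 24u + 18u + 9v - 27)(-2w + 9 + 3v)(-w - 6v)    [distributive law]
= (-2uw - vw + 3w + 16u^2 + 8uv - 6u + 9v - 27)(-2w + 9 + 3v)(-w - 6v)    [combine like terms]
= (4uw^2 - 18uw - 6uvw + 2vw^2 - 9vw - 3v^2w - 6w^2 + 27w + 9vw - 32u^2w + 144u^2 + 48u^2v - 16uvw + 72uv + 24uv^2 + 12uw - 54u - 18uv - 18vw + 81v + 27v^2 + 54w - 243 - 81v)(-w - 6v)    [distributive law]
= (4uw^2 - 6uw - 22uvw + 2vw^2 - 18vw - 3v^2w - 6w^2 + 81w - 32u^2w + 144u^2 + 48u^2v + 54uv + 24uv^2 - 54u + 27v^2 - 243)(-w - 6v)    [combine like terms]
= -4uw^3 - 24uvw^2 + 6uw^2 + 36uvw + 22uvw^2 + 132uv^2w - 2vw^3 - 12v^2w^2 + 18vw^2 + 108v^2w + 3v^2w^2 + 18v^3w + 6w^3 + 36vw^2 - 81w^2 - 486vw + 32u^2w^2 + 192u^2vw - 144u^2w - 864u^2v - 48u^2vw - 288u^2v^2 - 54uvw - 324uv^2 - 24uv^2w - 144uv^3 + 54uw + 324uv - 27v^2w - 162v^3 + 243w + 1458v    [distributive law]
= -4uw^3 - 2uvw^2 + 6uw^2 - 18uvw + 108uv^2w - 2vw^3 - 9v^2w^2 + 54vw^2 + 81v^2w + 18v^3w + 6w^3 - 81w^2 - 486vw + 32u^2w^2 + 144u^2vw - 144u^2w - 864u^2v - 288u^2v^2 - 324uv^2 - 144uv^3 + 54uw + 324uv - 162v^3 + 243w + 1458v    [combine like terms]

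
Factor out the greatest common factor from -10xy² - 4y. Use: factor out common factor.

-10xy² - 4y
= 2(-5xy² - 2y)    [factor out 2]
= 2y(-5xy - 2)    [factor out y]

2y(-5xy - 2)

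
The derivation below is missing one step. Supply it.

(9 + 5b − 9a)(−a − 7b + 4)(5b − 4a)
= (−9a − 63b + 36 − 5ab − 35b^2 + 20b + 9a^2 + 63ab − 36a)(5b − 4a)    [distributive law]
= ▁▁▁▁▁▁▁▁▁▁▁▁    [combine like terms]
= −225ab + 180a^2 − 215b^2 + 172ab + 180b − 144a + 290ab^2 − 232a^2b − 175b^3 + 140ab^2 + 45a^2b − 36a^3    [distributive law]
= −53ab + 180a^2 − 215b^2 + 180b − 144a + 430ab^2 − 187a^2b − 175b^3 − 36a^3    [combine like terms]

Applying combine like terms to the line above:

(−45a − 43b + 36 + 58ab − 35b^2 + 9a^2)(5b − 4a)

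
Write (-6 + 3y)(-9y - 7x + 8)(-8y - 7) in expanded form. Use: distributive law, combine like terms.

(-6 + 3y)(-9y - 7x + 8)(-8y - 7)
= (54y + 42x - 48 - 27y² - 21xy + 24y)(-8y - 7)    [distributive law]
= (78y + 42x - 48 - 27y² - 21xy)(-8y - 7)    [combine like terms]
= -624y² - 546y - 336xy - 294x + 384y + 336 + 216y³ + 189y² + 168xy² + 147xy    [distributive law]
= -435y² - 162y - 189xy - 294x + 336 + 216y³ + 168xy²    [combine like terms]

-435y² - 162y - 189xy - 294x + 336 + 216y³ + 168xy²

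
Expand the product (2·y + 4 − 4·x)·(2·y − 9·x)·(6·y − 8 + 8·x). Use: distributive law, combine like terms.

24·y³ + 16·y² − 124·x·y² + 56·x·y + 8·x²·y − 64·y + 288·x − 576·x² + 288·x³

(2·y + 4 − 4·x)·(2·y − 9·x)·(6·y − 8 + 8·x)
= (4·y² − 18·x·y + 8·y − 36·x − 8·x·y + 36·x²)·(6·y − 8 + 8·x)    [distributive law]
= (4·y² − 26·x·y + 8·y − 36·x + 36·x²)·(6·y − 8 + 8·x)    [combine like terms]
= 24·y³ − 32·y² + 32·x·y² − 156·x·y² + 208·x·y − 208·x²·y + 48·y² − 64·y + 64·x·y − 216·x·y + 288·x − 288·x² + 216·x²·y − 288·x² + 288·x³    [distributive law]
= 24·y³ + 16·y² − 124·x·y² + 56·x·y + 8·x²·y − 64·y + 288·x − 576·x² + 288·x³    [combine like terms]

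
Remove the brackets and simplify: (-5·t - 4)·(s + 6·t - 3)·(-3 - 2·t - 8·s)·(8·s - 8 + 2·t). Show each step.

(-5·t - 4)·(s + 6·t - 3)·(-3 - 2·t - 8·s)·(8·s - 8 + 2·t)
= (-5·s·t - 30·t² + 15·t - 4·s - 24·t + 12)·(-3 - 2·t - 8·s)·(8·s - 8 + 2·t)    [distributive law]
= (-5·s·t - 30·t² - 9·t - 4·s + 12)·(-3 - 2·t - 8·s)·(8·s - 8 + 2·t)    [combine like terms]
= (15·s·t + 10·s·t² + 40·s²·t + 90·t² + 60·t³ + 240·s·t² + 27·t + 18·t² + 72·s·t + 12·s + 8·s·t + 32·s² - 36 - 24·t - 96·s)·(8·s - 8 + 2·t)    [distributive law]
= (95·s·t + 250·s·t² + 40·s²·t + 108·t² + 60·t³ + 3·t - 84·s + 32·s² - 36)·(8·s - 8 + 2·t)    [combine like terms]
= 760·s²·t - 760·s·t + 190·s·t² + 2000·s²·t² - 2000·s·t² + 500·s·t³ + 320·s³·t - 320·s²·t + 80·s²·t² + 864·s·t² - 864·t² + 216·t³ + 480·s·t³ - 480·t³ + 120·t⁴ + 24·s·t - 24·t + 6·t² - 672·s² + 672·s - 168·s·t + 256·s³ - 256·s² + 64·s²·t - 288·s + 288 - 72·t    [distributive law]
= 504·s²·t - 904·s·t - 946·s·t² + 2080·s²·t² + 980·s·t³ + 320·s³·t - 858·t² - 264·t³ + 120·t⁴ - 96·t - 928·s² + 384·s + 256·s³ + 288    [combine like terms]

504·s²·t - 904·s·t - 946·s·t² + 2080·s²·t² + 980·s·t³ + 320·s³·t - 858·t² - 264·t³ + 120·t⁴ - 96·t - 928·s² + 384·s + 256·s³ + 288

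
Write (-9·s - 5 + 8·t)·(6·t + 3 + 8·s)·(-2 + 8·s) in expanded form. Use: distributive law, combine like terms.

(-9·s - 5 + 8·t)·(6·t + 3 + 8·s)·(-2 + 8·s)
= (-54·s·t - 27·s - 72·s^2 - 30·t - 15 - 40·s + 48·t^2 + 24·t + 64·s·t)·(-2 + 8·s)    [distributive law]
= (10·s·t - 67·s - 72·s^2 - 6·t - 15 + 48·t^2)·(-2 + 8·s)    [combine like terms]
= -20·s·t + 80·s^2·t + 134·s - 536·s^2 + 144·s^2 - 576·s^3 + 12·t - 48·s·t + 30 - 120·s - 96·t^2 + 384·s·t^2    [distributive law]
= -68·s·t + 80·s^2·t + 14·s - 392·s^2 - 576·s^3 + 12·t + 30 - 96·t^2 + 384·s·t^2    [combine like terms]

-68·s·t + 80·s^2·t + 14·s - 392·s^2 - 576·s^3 + 12·t + 30 - 96·t^2 + 384·s·t^2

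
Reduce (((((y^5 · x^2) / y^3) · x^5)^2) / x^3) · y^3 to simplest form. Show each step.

x^11y^7

(((((y^5 · x^2) / y^3) · x^5)^2) / x^3) · y^3
= (((((y^5 · x^2) / y^3)^2) · ((x^5)^2)) / x^3) · y^3    [power of a product]
= (((((y^5 · x^2)^2) / ((y^3)^2)) · ((x^5)^2)) / x^3) · y^3    [power of a quotient]
= ((((((y^5)^2) · ((x^2)^2)) / ((y^3)^2)) · ((x^5)^2)) / x^3) · y^3    [power of a product]
= ((((y^10 · ((x^2)^2)) / ((y^3)^2)) · ((x^5)^2)) / x^3) · y^3    [power of a power]
= ((((y^10 · x^4) / ((y^3)^2)) · ((x^5)^2)) / x^3) · y^3    [power of a power]
= ((((y^10 · x^4) / y^6) · ((x^5)^2)) / x^3) · y^3    [power of a power]
= ((((y^10 · x^4) / y^6) · x^10) / x^3) · y^3    [power of a power]
= x^11y^7    [quotient of powers; product of powers]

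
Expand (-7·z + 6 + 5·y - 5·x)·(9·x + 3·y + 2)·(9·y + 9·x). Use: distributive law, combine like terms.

-756·x·y·z - 567·x^2·z - 189·y^2·z - 126·y·z - 126·x·z + 648·x·y + 396·x^2 + 252·y^2 + 108·y + 108·x + 405·x·y^2 - 135·x^2·y + 135·y^3 - 405·x^3

(-7·z + 6 + 5·y - 5·x)·(9·x + 3·y + 2)·(9·y + 9·x)
= (-63·x·z - 21·y·z - 14·z + 54·x + 18·y + 12 + 45·x·y + 15·y^2 + 10·y - 45·x^2 - 15·x·y - 10·x)·(9·y + 9·x)    [distributive law]
= (-63·x·z - 21·y·z - 14·z + 44·x + 28·y + 12 + 30·x·y + 15·y^2 - 45·x^2)·(9·y + 9·x)    [combine like terms]
= -567·x·y·z - 567·x^2·z - 189·y^2·z - 189·x·y·z - 126·y·z - 126·x·z + 396·x·y + 396·x^2 + 252·y^2 + 252·x·y + 108·y + 108·x + 270·x·y^2 + 270·x^2·y + 135·y^3 + 135·x·y^2 - 405·x^2·y - 405·x^3    [distributive law]
= -756·x·y·z - 567·x^2·z - 189·y^2·z - 126·y·z - 126·x·z + 648·x·y + 396·x^2 + 252·y^2 + 108·y + 108·x + 405·x·y^2 - 135·x^2·y + 135·y^3 - 405·x^3    [combine like terms]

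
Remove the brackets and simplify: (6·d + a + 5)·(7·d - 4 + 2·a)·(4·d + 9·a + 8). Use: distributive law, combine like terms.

168·d^3 + 454·a·d^2 + 380·d^2 + 275·a·d + 8·d + 179·a^2·d + 70·a^2 - 132·a + 18·a^3 - 160

(6·d + a + 5)·(7·d - 4 + 2·a)·(4·d + 9·a + 8)
= (42·d^2 - 24·d + 12·a·d + 7·a·d - 4·a + 2·a^2 + 35·d - 20 + 10·a)·(4·d + 9·a + 8)    [distributive law]
= (42·d^2 + 11·d + 19·a·d + 6·a + 2·a^2 - 20)·(4·d + 9·a + 8)    [combine like terms]
= 168·d^3 + 378·a·d^2 + 336·d^2 + 44·d^2 + 99·a·d + 88·d + 76·a·d^2 + 171·a^2·d + 152·a·d + 24·a·d + 54·a^2 + 48·a + 8·a^2·d + 18·a^3 + 16·a^2 - 80·d - 180·a - 160    [distributive law]
= 168·d^3 + 454·a·d^2 + 380·d^2 + 275·a·d + 8·d + 179·a^2·d + 70·a^2 - 132·a + 18·a^3 - 160    [combine like terms]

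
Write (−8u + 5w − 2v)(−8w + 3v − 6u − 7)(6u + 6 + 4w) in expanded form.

396u²w + 218uw − 104uw² − 72u²v + 12uv + 138uvw + 288u³ + 624u² + 336u − 380w² − 160w³ + 242vw + 124vw² − 210w − 36uv² − 36v² − 24v²w + 84v

(−8u + 5w − 2v)(−8w + 3v − 6u − 7)(6u + 6 + 4w)
= (64uw − 24uv + 48u² + 56u − 40w² + 15vw − 30uw − 35w + 16vw − 6v² + 12uv + 14v)(6u + 6 + 4w)    [distributive law]
= (34uw − 12uv + 48u² + 56u − 40w² + 31vw − 35w − 6v² + 14v)(6u + 6 + 4w)    [combine like terms]
= 204u²w + 204uw + 136uw² − 72u²v − 72uv − 48uvw + 288u³ + 288u² + 192u²w + 336u² + 336u + 224uw − 240uw² − 240w² − 160w³ + 186uvw + 186vw + 124vw² − 210uw − 210w − 140w² − 36uv² − 36v² − 24v²w + 84uv + 84v + 56vw    [distributive law]
= 396u²w + 218uw − 104uw² − 72u²v + 12uv + 138uvw + 288u³ + 624u² + 336u − 380w² − 160w³ + 242vw + 124vw² − 210w − 36uv² − 36v² − 24v²w + 84v    [combine like terms]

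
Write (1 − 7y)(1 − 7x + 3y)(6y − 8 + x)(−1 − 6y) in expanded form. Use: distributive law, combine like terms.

(1 − 7y)(1 − 7x + 3y)(6y − 8 + x)(−1 − 6y)
= (1 − 7x + 3y − 7y + 49xy − 21y²)(6y − 8 + x)(−1 − 6y)    [distributive law]
= (1 − 7x − 4y + 49xy − 21y²)(6y − 8 + x)(−1 − 6y)    [combine like terms]
= (6y − 8 + x − 42xy + 56x − 7x² − 24y² + 32y − 4xy + 294xy² − 392xy + 49x²y − 126y³ + 168y² − 21xy²)(−1 − 6y)    [distributive law]
= (38y − 8 + 57x − 438xy − 7x² + 144y² + 273xy² + 49x²y − 126y³)(−1 − 6y)    [combine like terms]
= −38y − 228y² + 8 + 48y − 57x − 342xy + 438xy + 2628xy² + 7x² + 42x²y − 144y² − 864y³ − 273xy² − 1638xy³ − 49x²y − 294x²y² + 126y³ + 756y⁴    [distributive law]
= 10y − 372y² + 8 − 57x + 96xy + 2355xy² + 7x² − 7x²y − 738y³ − 1638xy³ − 294x²y² + 756y⁴    [combine like terms]

10y − 372y² + 8 − 57x + 96xy + 2355xy² + 7x² − 7x²y − 738y³ − 1638xy³ − 294x²y² + 756y⁴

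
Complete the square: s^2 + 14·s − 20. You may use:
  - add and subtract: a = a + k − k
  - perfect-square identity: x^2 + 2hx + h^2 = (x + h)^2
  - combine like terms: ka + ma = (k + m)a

s^2 + 14·s − 20
= s^2 + 14·s + 49 − 49 − 20    [add and subtract 49]
= (s + 7)^2 − 49 − 20    [perfect-square identity]
= (s + 7)^2 − 69    [combine constants]

(s + 7)^2 − 69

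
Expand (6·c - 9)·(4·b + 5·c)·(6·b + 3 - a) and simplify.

(6·c - 9)·(4·b + 5·c)·(6·b + 3 - a)
= (24·b·c + 30·c² - 36·b - 45·c)·(6·b + 3 - a)    [distributive law]
= 144·b²·c + 72·b·c - 24·a·b·c + 180·b·c² + 90·c² - 30·a·c² - 216·b² - 108·b + 36·a·b - 270·b·c - 135·c + 45·a·c    [distributive law]
= 144·b²·c - 198·b·c - 24·a·b·c + 180·b·c² + 90·c² - 30·a·c² - 216·b² - 108·b + 36·a·b - 135·c + 45·a·c    [combine like terms]

144·b²·c - 198·b·c - 24·a·b·c + 180·b·c² + 90·c² - 30·a·c² - 216·b² - 108·b + 36·a·b - 135·c + 45·a·c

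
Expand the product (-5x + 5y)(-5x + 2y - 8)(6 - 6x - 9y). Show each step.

(-5x + 5y)(-5x + 2y - 8)(6 - 6x - 9y)
= (25x^2 - 10xy + 40x - 25xy + 10y^2 - 40y)(6 - 6x - 9y)    [distributive law]
= (25x^2 - 35xy + 40x + 10y^2 - 40y)(6 - 6x - 9y)    [combine like terms]
= 150x^2 - 150x^3 - 225x^2y - 210xy + 210x^2y + 315xy^2 + 240x - 240x^2 - 360xy + 60y^2 - 60xy^2 - 90y^3 - 240y + 240xy + 360y^2    [distributive law]
= -90x^2 - 150x^3 - 15x^2y - 330xy + 255xy^2 + 240x + 420y^2 - 90y^3 - 240y    [combine like terms]

-90x^2 - 150x^3 - 15x^2y - 330xy + 255xy^2 + 240x + 420y^2 - 90y^3 - 240y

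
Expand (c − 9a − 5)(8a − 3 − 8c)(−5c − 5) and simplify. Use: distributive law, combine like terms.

(c − 9a − 5)(8a − 3 − 8c)(−5c − 5)
= (8ac − 3c − 8c^2 − 72a^2 + 27a + 72ac − 40a + 15 + 40c)(−5c − 5)    [distributive law]
= (80ac + 37c − 8c^2 − 72a^2 − 13a + 15)(−5c − 5)    [combine like terms]
= −400ac^2 − 400ac − 185c^2 − 185c + 40c^3 + 40c^2 + 360a^2c + 360a^2 + 65ac + 65a − 75c − 75    [distributive law]
= −400ac^2 − 335ac − 145c^2 − 260c + 40c^3 + 360a^2c + 360a^2 + 65a − 75    [combine like terms]

−400ac^2 − 335ac − 145c^2 − 260c + 40c^3 + 360a^2c + 360a^2 + 65a − 75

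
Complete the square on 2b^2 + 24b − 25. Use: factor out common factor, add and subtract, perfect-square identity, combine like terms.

2(b + 6)^2 − 97

2b^2 + 24b − 25
= 2(b^2 + 12b) − 25    [factor out 2 from the b-terms]
= 2(b^2 + 12b + 36 − 36) − 25    [add and subtract 36 inside the bracket]
= 2(b + 6)^2 − 72 − 25    [perfect-square identity]
= 2(b + 6)^2 − 97    [combine constants]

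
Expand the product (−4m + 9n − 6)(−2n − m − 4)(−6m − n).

(−4m + 9n − 6)(−2n − m − 4)(−6m − n)
= (8mn + 4m² + 16m − 18n² − 9mn − 36n + 12n + 6m + 24)(−6m − n)    [distributive law]
= (−mn + 4m² + 22m − 18n² − 24n + 24)(−6m − n)    [combine like terms]
= 6m²n + mn² − 24m³ − 4m²n − 132m² − 22mn + 108mn² + 18n³ + 144mn + 24n² − 144m − 24n    [distributive law]
= 2m²n + 109mn² − 24m³ − 132m² + 122mn + 18n³ + 24n² − 144m − 24n    [combine like terms]

2m²n + 109mn² − 24m³ − 132m² + 122mn + 18n³ + 24n² − 144m − 24n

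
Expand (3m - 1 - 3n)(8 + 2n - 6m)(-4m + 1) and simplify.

(3m - 1 - 3n)(8 + 2n - 6m)(-4m + 1)
= (24m + 6mn - 18m^2 - 8 - 2n + 6m - 24n - 6n^2 + 18mn)(-4m + 1)    [distributive law]
= (30m + 24mn - 18m^2 - 8 - 26n - 6n^2)(-4m + 1)    [combine like terms]
= -120m^2 + 30m - 96m^2n + 24mn + 72m^3 - 18m^2 + 32m - 8 + 104mn - 26n + 24mn^2 - 6n^2    [distributive law]
= -138m^2 + 62m - 96m^2n + 128mn + 72m^3 - 8 - 26n + 24mn^2 - 6n^2    [combine like terms]

-138m^2 + 62m - 96m^2n + 128mn + 72m^3 - 8 - 26n + 24mn^2 - 6n^2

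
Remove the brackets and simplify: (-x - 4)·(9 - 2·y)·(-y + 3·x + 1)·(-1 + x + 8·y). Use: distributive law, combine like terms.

-927·x·y - 187·x²·y + 274·x·y² - 90·x² - 27·x³ + 81·x + 46·x²·y² - 16·x·y³ + 6·x³·y - 332·y + 360·y² + 36 - 64·y³

(-x - 4)·(9 - 2·y)·(-y + 3·x + 1)·(-1 + x + 8·y)
= (-9·x + 2·x·y - 36 + 8·y)·(-y + 3·x + 1)·(-1 + x + 8·y)    [distributive law]
= (9·x·y - 27·x² - 9·x - 2·x·y² + 6·x²·y + 2·x·y + 36·y - 108·x - 36 - 8·y² + 24·x·y + 8·y)·(-1 + x + 8·y)    [distributive law]
= (35·x·y - 27·x² - 117·x - 2·x·y² + 6·x²·y + 44·y - 36 - 8·y²)·(-1 + x + 8·y)    [combine like terms]
= -35·x·y + 35·x²·y + 280·x·y² + 27·x² - 27·x³ - 216·x²·y + 117·x - 117·x² - 936·x·y + 2·x·y² - 2·x²·y² - 16·x·y³ - 6·x²·y + 6·x³·y + 48·x²·y² - 44·y + 44·x·y + 352·y² + 36 - 36·x - 288·y + 8·y² - 8·x·y² - 64·y³    [distributive law]
= -927·x·y - 187·x²·y + 274·x·y² - 90·x² - 27·x³ + 81·x + 46·x²·y² - 16·x·y³ + 6·x³·y - 332·y + 360·y² + 36 - 64·y³    [combine like terms]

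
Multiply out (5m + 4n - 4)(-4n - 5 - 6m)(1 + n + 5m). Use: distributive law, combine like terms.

(5m + 4n - 4)(-4n - 5 - 6m)(1 + n + 5m)
= (-20mn - 25m - 30m² - 16n² - 20n - 24mn + 16n + 20 + 24m)(1 + n + 5m)    [distributive law]
= (-44mn - m - 30m² - 16n² - 4n + 20)(1 + n + 5m)    [combine like terms]
= -44mn - 44mn² - 220m²n - m - mn - 5m² - 30m² - 30m²n - 150m³ - 16n² - 16n³ - 80mn² - 4n - 4n² - 20mn + 20 + 20n + 100m    [distributive law]
= -65mn - 124mn² - 250m²n + 99m - 35m² - 150m³ - 20n² - 16n³ + 16n + 20    [combine like terms]

-65mn - 124mn² - 250m²n + 99m - 35m² - 150m³ - 20n² - 16n³ + 16n + 20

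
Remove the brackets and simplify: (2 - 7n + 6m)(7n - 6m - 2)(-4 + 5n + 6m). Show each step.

(2 - 7n + 6m)(7n - 6m - 2)(-4 + 5n + 6m)
= (14n - 12m - 4 - 49n² + 42mn + 14n + 42mn - 36m² - 12m)(-4 + 5n + 6m)    [distributive law]
= (28n - 24m - 4 - 49n² + 84mn - 36m²)(-4 + 5n + 6m)    [combine like terms]
= -112n + 140n² + 168mn + 96m - 120mn - 144m² + 16 - 20n - 24m + 196n² - 245n³ - 294mn² - 336mn + 420mn² + 504m²n + 144m² - 180m²n - 216m³    [distributive law]
= -132n + 336n² - 288mn + 72m + 16 - 245n³ + 126mn² + 324m²n - 216m³    [combine like terms]

-132n + 336n² - 288mn + 72m + 16 - 245n³ + 126mn² + 324m²n - 216m³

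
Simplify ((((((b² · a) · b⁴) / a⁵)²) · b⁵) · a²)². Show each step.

((((((b² · a) · b⁴) / a⁵)²) · b⁵) · a²)²
= ((((((b² · a) · b⁴) / a⁵)²) · b⁵)²) · ((a²)²)    [power of a product]
= ((((((b² · a) · b⁴) / a⁵)²)²) · ((b⁵)²)) · ((a²)²)    [power of a product]
= (((((b² · a) · b⁴) / a⁵)⁴) · ((b⁵)²)) · ((a²)²)    [power of a power]
= (((((b² · a) · b⁴)⁴) / ((a⁵)⁴)) · ((b⁵)²)) · ((a²)²)    [power of a quotient]
= (((((b² · a)⁴) · ((b⁴)⁴)) / ((a⁵)⁴)) · ((b⁵)²)) · ((a²)²)    [power of a product]
= ((((((b²)⁴) · (a⁴)) · ((b⁴)⁴)) / ((a⁵)⁴)) · ((b⁵)²)) · ((a²)²)    [power of a product]
= ((((b⁸ · (a⁴)) · ((b⁴)⁴)) / ((a⁵)⁴)) · ((b⁵)²)) · ((a²)²)    [power of a power]
= ((((b⁸ · a⁴) · b¹⁶) / ((a⁵)⁴)) · ((b⁵)²)) · ((a²)²)    [power of a power]
= ((((b⁸ · a⁴) · b¹⁶) / a²⁰) · ((b⁵)²)) · ((a²)²)    [power of a power]
= ((((b⁸ · a⁴) · b¹⁶) / a²⁰) · b¹⁰) · ((a²)²)    [power of a power]
= ((((b⁸ · a⁴) · b¹⁶) / a²⁰) · b¹⁰) · a⁴    [power of a power]
= a⁻¹²b³⁴    [quotient of powers; product of powers]

a⁻¹²b³⁴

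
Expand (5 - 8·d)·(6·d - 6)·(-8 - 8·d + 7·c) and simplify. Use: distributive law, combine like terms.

(5 - 8·d)·(6·d - 6)·(-8 - 8·d + 7·c)
= (30·d - 30 - 48·d² + 48·d)·(-8 - 8·d + 7·c)    [distributive law]
= (78·d - 30 - 48·d²)·(-8 - 8·d + 7·c)    [combine like terms]
= -624·d - 624·d² + 546·c·d + 240 + 240·d - 210·c + 384·d² + 384·d³ - 336·c·d²    [distributive law]
= -384·d - 240·d² + 546·c·d + 240 - 210·c + 384·d³ - 336·c·d²    [combine like terms]

-384·d - 240·d² + 546·c·d + 240 - 210·c + 384·d³ - 336·c·d²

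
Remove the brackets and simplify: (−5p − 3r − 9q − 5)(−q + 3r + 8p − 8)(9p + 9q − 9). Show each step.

(−5p − 3r − 9q − 5)(−q + 3r + 8p − 8)(9p + 9q − 9)
= (5pq − 15pr − 40p² + 40p + 3qr − 9r² − 24pr + 24r + 9q² − 27qr − 72pq + 72q + 5q − 15r − 40p + 40)(9p + 9q − 9)    [distributive law]
= (−67pq − 39pr − 40p² − 24qr − 9r² + 9r + 9q² + 77q + 40)(9p + 9q − 9)    [combine like terms]
= −603p²q − 603pq² + 603pq − 351p²r − 351pqr + 351pr − 360p³ − 360p²q + 360p² − 216pqr − 216q²r + 216qr − 81pr² − 81qr² + 81r² + 81pr + 81qr − 81r + 81pq² + 81q³ − 81q² + 693pq + 693q² − 693q + 360p + 360q − 360    [distributive law]
= −963p²q − 522pq² + 1296pq − 351p²r − 567pqr + 432pr − 360p³ + 360p² − 216q²r + 297qr − 81pr² − 81qr² + 81r² − 81r + 81q³ + 612q² − 333q + 360p − 360    [combine like terms]

−963p²q − 522pq² + 1296pq − 351p²r − 567pqr + 432pr − 360p³ + 360p² − 216q²r + 297qr − 81pr² − 81qr² + 81r² − 81r + 81q³ + 612q² − 333q + 360p − 360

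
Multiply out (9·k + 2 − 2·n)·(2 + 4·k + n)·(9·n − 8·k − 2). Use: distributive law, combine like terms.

248·k·n − 280·k² − 84·k + 316·k²·n − 288·k³ + 25·k·n² + 40·n − 8 − 14·n² − 18·n³

(9·k + 2 − 2·n)·(2 + 4·k + n)·(9·n − 8·k − 2)
= (18·k + 36·k² + 9·k·n + 4 + 8·k + 2·n − 4·n − 8·k·n − 2·n²)·(9·n − 8·k − 2)    [distributive law]
= (26·k + 36·k² + k·n + 4 − 2·n − 2·n²)·(9·n − 8·k − 2)    [combine like terms]
= 234·k·n − 208·k² − 52·k + 324·k²·n − 288·k³ − 72·k² + 9·k·n² − 8·k²·n − 2·k·n + 36·n − 32·k − 8 − 18·n² + 16·k·n + 4·n − 18·n³ + 16·k·n² + 4·n²    [distributive law]
= 248·k·n − 280·k² − 84·k + 316·k²·n − 288·k³ + 25·k·n² + 40·n − 8 − 14·n² − 18·n³    [combine like terms]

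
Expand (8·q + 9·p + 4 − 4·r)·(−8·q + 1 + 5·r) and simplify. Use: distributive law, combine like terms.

(8·q + 9·p + 4 − 4·r)·(−8·q + 1 + 5·r)
= −64·q² + 8·q + 40·q·r − 72·p·q + 9·p + 45·p·r − 32·q + 4 + 20·r + 32·q·r − 4·r − 20·r²    [distributive law]
= −64·q² − 24·q + 72·q·r − 72·p·q + 9·p + 45·p·r + 4 + 16·r − 20·r²    [combine like terms]

−64·q² − 24·q + 72·q·r − 72·p·q + 9·p + 45·p·r + 4 + 16·r − 20·r²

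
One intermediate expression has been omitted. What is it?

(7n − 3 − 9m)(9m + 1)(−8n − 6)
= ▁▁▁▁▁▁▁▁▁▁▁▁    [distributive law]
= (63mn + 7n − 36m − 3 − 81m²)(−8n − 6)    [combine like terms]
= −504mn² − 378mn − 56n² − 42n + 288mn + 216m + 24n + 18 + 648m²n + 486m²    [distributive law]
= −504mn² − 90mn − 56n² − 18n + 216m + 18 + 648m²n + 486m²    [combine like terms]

After distributive law, the bracketed line is:

(63mn + 7n − 27m − 3 − 81m² − 9m)(−8n − 6)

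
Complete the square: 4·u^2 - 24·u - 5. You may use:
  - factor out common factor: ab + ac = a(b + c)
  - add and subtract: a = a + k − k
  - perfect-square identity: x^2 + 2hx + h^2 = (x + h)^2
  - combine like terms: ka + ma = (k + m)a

4·u^2 - 24·u - 5
= 4(u^2 - 6·u) - 5    [factor out 4 from the u-terms]
= 4(u^2 - 6·u + 9 - 9) - 5    [add and subtract 9 inside the bracket]
= 4(u - 3)^2 - 36 - 5    [perfect-square identity]
= 4(u - 3)^2 - 41    [combine constants]

4(u - 3)^2 - 41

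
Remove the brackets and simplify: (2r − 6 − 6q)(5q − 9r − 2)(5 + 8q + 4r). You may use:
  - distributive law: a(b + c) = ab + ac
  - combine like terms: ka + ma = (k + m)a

(2r − 6 − 6q)(5q − 9r − 2)(5 + 8q + 4r)
= (10qr − 18r² − 4r − 30q + 54r + 12 − 30q² + 54qr + 12q)(5 + 8q + 4r)    [distributive law]
= (64qr − 18r² + 50r − 18q + 12 − 30q²)(5 + 8q + 4r)    [combine like terms]
= 320qr + 512q²r + 256qr² − 90r² − 144qr² − 72r³ + 250r + 400qr + 200r² − 90q − 144q² − 72qr + 60 + 96q + 48r − 150q² − 240q³ − 120q²r    [distributive law]
= 648qr + 392q²r + 112qr² + 110r² − 72r³ + 298r + 6q − 294q² + 60 − 240q³    [combine like terms]

648qr + 392q²r + 112qr² + 110r² − 72r³ + 298r + 6q − 294q² + 60 − 240q³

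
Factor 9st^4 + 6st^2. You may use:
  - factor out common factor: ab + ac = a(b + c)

9st^4 + 6st^2
= 3(3st^4 + 2st^2)    [factor out 3]
= 3st^2(3t^2 + 2)    [factor out st^2]

3st^2(3t^2 + 2)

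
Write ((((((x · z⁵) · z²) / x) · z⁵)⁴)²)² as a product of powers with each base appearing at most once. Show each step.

z¹⁹²

((((((x · z⁵) · z²) / x) · z⁵)⁴)²)²
= (((((x · z⁵) · z²) / x) · z⁵)⁴)⁴    [power of a power]
= ((((x · z⁵) · z²) / x) · z⁵)¹⁶    [power of a power]
= ((((x · z⁵) · z²) / x)¹⁶) · ((z⁵)¹⁶)    [power of a product]
= ((((x · z⁵) · z²)¹⁶) / (x¹⁶)) · ((z⁵)¹⁶)    [power of a quotient]
= ((((x · z⁵)¹⁶) · ((z²)¹⁶)) / (x¹⁶)) · ((z⁵)¹⁶)    [power of a product]
= ((((x¹⁶) · ((z⁵)¹⁶)) · ((z²)¹⁶)) / (x¹⁶)) · ((z⁵)¹⁶)    [power of a product]
= (((x¹⁶ · z⁸⁰) · ((z²)¹⁶)) / (x¹⁶)) · ((z⁵)¹⁶)    [power of a power]
= (((x¹⁶ · z⁸⁰) · z³²) / (x¹⁶)) · ((z⁵)¹⁶)    [power of a power]
= (((x¹⁶ · z⁸⁰) · z³²) / x¹⁶) · z⁸⁰    [power of a power]
= z¹⁹²    [quotient of powers; product of powers]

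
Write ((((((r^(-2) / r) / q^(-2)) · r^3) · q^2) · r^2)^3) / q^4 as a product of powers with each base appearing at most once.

((((((r^(-2) / r) / q^(-2)) · r^3) · q^2) · r^2)^3) / q^4
= ((((((r^(-2) / r) / q^(-2)) · r^3) · q^2)^3) · ((r^2)^3)) / q^4    [power of a product]
= ((((((r^(-2) / r) / q^(-2)) · r^3)^3) · ((q^2)^3)) · ((r^2)^3)) / q^4    [power of a product]
= ((((((r^(-2) / r) / q^(-2))^3) · ((r^3)^3)) · ((q^2)^3)) · ((r^2)^3)) / q^4    [power of a product]
= ((((((r^(-2) / r)^3) / ((q^(-2))^3)) · ((r^3)^3)) · ((q^2)^3)) · ((r^2)^3)) / q^4    [power of a quotient]
= (((((((r^(-2))^3) / (r^3)) / ((q^(-2))^3)) · ((r^3)^3)) · ((q^2)^3)) · ((r^2)^3)) / q^4    [power of a quotient]
= (((((r^(-6) / (r^3)) / ((q^(-2))^3)) · ((r^3)^3)) · ((q^2)^3)) · ((r^2)^3)) / q^4    [power of a power]
= ((((r^(-9) / ((q^(-2))^3)) · ((r^3)^3)) · ((q^2)^3)) · ((r^2)^3)) / q^4    [quotient of powers]
= ((((r^(-9) / q^(-6)) · ((r^3)^3)) · ((q^2)^3)) · ((r^2)^3)) / q^4    [power of a power]
= ((((r^(-9) / q^(-6)) · r^9) · ((q^2)^3)) · ((r^2)^3)) / q^4    [power of a power]
= ((((r^(-9) / q^(-6)) · r^9) · q^6) · ((r^2)^3)) / q^4    [power of a power]
= ((((r^(-9) / q^(-6)) · r^9) · q^6) · r^6) / q^4    [power of a power]
= q^8·r^6    [quotient of powers; product of powers]

q^8·r^6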